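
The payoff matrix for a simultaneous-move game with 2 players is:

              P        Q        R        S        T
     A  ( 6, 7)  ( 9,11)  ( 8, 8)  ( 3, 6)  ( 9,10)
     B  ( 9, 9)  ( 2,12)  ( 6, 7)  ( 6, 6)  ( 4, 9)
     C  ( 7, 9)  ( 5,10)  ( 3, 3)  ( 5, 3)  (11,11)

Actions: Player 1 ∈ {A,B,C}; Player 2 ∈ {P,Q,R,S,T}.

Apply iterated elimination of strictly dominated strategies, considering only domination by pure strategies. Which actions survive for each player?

P2 drop P (Q beats it: A:11>7 B:12>9 C:10>9)
P2 drop R (Q beats it: A:11>8 B:12>7 C:10>3)
P2 drop S (Q beats it: A:11>6 B:12>6 C:10>3)
P1 drop B (A beats it: Q:9>2 T:9>4)
P1→{A,C} P2→{Q,T}

Remaining: P1:{A,C} P2:{Q,T}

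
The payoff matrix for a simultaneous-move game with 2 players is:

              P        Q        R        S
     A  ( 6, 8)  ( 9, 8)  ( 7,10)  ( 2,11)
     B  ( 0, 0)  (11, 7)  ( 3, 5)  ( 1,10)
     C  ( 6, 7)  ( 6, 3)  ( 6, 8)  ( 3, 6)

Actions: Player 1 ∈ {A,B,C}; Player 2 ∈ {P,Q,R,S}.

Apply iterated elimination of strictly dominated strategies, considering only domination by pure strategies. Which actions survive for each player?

P2 drop P (R beats it: A:10>8 B:5>0 C:8>7)
P2 drop Q (S beats it: A:11>8 B:10>7 C:6>3)
P1 drop B (A beats it: R:7>3 S:2>1)
P1→{A,C} P2→{R,S}

IESDS → P1:{A,C} P2:{R,S}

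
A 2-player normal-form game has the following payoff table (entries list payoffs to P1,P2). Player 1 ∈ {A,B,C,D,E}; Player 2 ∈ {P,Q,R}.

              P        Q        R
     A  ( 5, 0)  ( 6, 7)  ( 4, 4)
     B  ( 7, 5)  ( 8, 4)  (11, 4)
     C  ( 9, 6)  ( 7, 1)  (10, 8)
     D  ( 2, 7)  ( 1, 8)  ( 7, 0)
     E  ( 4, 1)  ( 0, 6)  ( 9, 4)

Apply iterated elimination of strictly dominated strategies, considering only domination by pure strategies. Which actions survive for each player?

P1 drop A (B beats it: P:7>5 Q:8>6 R:11>4)
P1 drop D (B beats it: P:7>2 Q:8>1 R:11>7)
P1 drop E (B beats it: P:7>4 Q:8>0 R:11>9)
P2 drop Q (P beats it: B:5>4 C:6>1)
P1→{B,C} P2→{P,R}

IESDS → P1:{B,C} P2:{P,R}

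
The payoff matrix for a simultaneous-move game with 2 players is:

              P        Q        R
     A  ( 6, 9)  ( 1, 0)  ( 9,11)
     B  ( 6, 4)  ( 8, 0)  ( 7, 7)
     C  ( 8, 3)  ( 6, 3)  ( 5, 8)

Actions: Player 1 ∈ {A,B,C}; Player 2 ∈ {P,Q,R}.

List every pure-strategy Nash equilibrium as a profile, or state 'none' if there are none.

(A,P): not NE [P1→C gives 8>6; P2→R gives 11>9]
(A,Q): not NE [P1→B gives 8>1; P2→R gives 11>0]
(A,R): NE
(B,P): not NE [P1→C gives 8>6; P2→R gives 7>4]
(B,Q): not NE [P2→R gives 7>0]
(B,R): not NE [P1→A gives 9>7]
(C,P): not NE [P2→R gives 8>3]
(C,Q): not NE [P1→B gives 8>6; P2→R gives 8>3]
(C,R): not NE [P1→A gives 9>5]

NE set: (A,R)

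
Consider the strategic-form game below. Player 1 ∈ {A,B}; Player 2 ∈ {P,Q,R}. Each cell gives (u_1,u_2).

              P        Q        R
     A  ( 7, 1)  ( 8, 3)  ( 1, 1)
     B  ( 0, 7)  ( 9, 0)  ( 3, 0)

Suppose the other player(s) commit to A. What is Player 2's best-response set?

argmax u_2 = {Q}

u_2(P vs A) = 1
u_2(Q vs A) = 3
u_2(R vs A) = 1
max payoff 3 at {Q}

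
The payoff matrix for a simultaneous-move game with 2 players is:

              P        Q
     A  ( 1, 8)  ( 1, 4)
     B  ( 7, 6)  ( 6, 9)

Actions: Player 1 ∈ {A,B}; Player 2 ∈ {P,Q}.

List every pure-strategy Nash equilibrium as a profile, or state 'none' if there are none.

NE set: (B,Q)

(A,P): not NE [P1→B gives 7>1]
(A,Q): not NE [P1→B gives 6>1; P2→P gives 8>4]
(B,P): not NE [P2→Q gives 9>6]
(B,Q): NE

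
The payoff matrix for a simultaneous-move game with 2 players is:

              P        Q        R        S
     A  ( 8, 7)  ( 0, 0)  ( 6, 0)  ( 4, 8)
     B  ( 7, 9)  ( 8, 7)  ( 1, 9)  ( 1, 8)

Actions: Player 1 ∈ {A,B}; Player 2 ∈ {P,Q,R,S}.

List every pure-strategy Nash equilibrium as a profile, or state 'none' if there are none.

NE set: (A,S)

(A,P): not NE [P2→S gives 8>7]
(A,Q): not NE [P1→B gives 8>0; P2→S gives 8>0]
(A,R): not NE [P2→S gives 8>0]
(A,S): NE
(B,P): not NE [P1→A gives 8>7]
(B,Q): not NE [P2→R gives 9>7]
(B,R): not NE [P1→A gives 6>1]
(B,S): not NE [P1→A gives 4>1; P2→R gives 9>8]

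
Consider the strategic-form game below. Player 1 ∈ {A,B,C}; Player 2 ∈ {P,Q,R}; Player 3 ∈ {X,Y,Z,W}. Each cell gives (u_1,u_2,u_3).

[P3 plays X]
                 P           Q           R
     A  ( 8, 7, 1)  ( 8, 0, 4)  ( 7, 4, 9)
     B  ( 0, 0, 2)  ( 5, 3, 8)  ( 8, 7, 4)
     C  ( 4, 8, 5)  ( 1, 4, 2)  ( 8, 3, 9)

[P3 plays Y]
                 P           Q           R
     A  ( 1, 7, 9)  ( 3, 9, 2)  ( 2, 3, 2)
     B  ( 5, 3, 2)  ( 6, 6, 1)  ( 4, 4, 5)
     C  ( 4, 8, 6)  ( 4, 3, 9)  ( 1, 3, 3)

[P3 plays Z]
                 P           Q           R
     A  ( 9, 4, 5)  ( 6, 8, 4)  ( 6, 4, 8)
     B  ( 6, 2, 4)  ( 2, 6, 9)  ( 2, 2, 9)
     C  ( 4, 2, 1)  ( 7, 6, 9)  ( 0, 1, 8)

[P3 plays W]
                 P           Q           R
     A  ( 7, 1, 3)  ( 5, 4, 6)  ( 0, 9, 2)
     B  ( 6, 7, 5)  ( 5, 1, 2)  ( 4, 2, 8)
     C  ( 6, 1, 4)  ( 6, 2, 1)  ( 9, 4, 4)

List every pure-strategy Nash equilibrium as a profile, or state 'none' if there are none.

Nash profiles: (C,Q,Z)

(A,P,X): not NE [P3→Y gives 9>1]
(A,P,Y): not NE [P1→B gives 5>1; P2→Q gives 9>7]
(A,P,Z): not NE [P2→Q gives 8>4; P3→Y gives 9>5]
(A,P,W): not NE [P2→R gives 9>1; P3→Y gives 9>3]
(A,Q,X): not NE [P2→P gives 7>0; P3→W gives 6>4]
(A,Q,Y): not NE [P1→B gives 6>3; P3→W gives 6>2]
(A,Q,Z): not NE [P1→C gives 7>6; P3→W gives 6>4]
(A,Q,W): not NE [P1→C gives 6>5; P2→R gives 9>4]
(A,R,X): not NE [P1→C gives 8>7; P2→P gives 7>4]
(A,R,Y): not NE [P1→B gives 4>2; P2→Q gives 9>3; P3→X gives 9>2]
(A,R,Z): not NE [P2→Q gives 8>4; P3→X gives 9>8]
(A,R,W): not NE [P1→C gives 9>0; P3→X gives 9>2]
(B,P,X): not NE [P1→A gives 8>0; P2→R gives 7>0; P3→W gives 5>2]
(B,P,Y): not NE [P2→Q gives 6>3; P3→W gives 5>2]
(B,P,Z): not NE [P1→A gives 9>6; P2→Q gives 6>2; P3→W gives 5>4]
(B,P,W): not NE [P1→A gives 7>6]
(B,Q,X): not NE [P1→A gives 8>5; P2→R gives 7>3; P3→Z gives 9>8]
(B,Q,Y): not NE [P3→Z gives 9>1]
(B,Q,Z): not NE [P1→C gives 7>2]
(B,Q,W): not NE [P1→C gives 6>5; P2→P gives 7>1; P3→Z gives 9>2]
(B,R,X): not NE [P3→Z gives 9>4]
(B,R,Y): not NE [P2→Q gives 6>4; P3→Z gives 9>5]
(B,R,Z): not NE [P1→A gives 6>2; P2→Q gives 6>2]
(B,R,W): not NE [P1→C gives 9>4; P2→P gives 7>2; P3→Z gives 9>8]
(C,P,X): not NE [P1→A gives 8>4; P3→Y gives 6>5]
(C,P,Y): not NE [P1→B gives 5>4]
(C,P,Z): not NE [P1→A gives 9>4; P2→Q gives 6>2; P3→Y gives 6>1]
(C,P,W): not NE [P1→A gives 7>6; P2→R gives 4>1; P3→Y gives 6>4]
(C,Q,X): not NE [P1→A gives 8>1; P2→P gives 8>4; P3→Z gives 9>2]
(C,Q,Y): not NE [P1→B gives 6>4; P2→P gives 8>3]
(C,Q,Z): NE
(C,Q,W): not NE [P2→R gives 4>2; P3→Z gives 9>1]
(C,R,X): not NE [P2→P gives 8>3]
(C,R,Y): not NE [P1→B gives 4>1; P2→P gives 8>3; P3→X gives 9>3]
(C,R,Z): not NE [P1→A gives 6>0; P2→Q gives 6>1; P3→X gives 9>8]
(C,R,W): not NE [P3→X gives 9>4]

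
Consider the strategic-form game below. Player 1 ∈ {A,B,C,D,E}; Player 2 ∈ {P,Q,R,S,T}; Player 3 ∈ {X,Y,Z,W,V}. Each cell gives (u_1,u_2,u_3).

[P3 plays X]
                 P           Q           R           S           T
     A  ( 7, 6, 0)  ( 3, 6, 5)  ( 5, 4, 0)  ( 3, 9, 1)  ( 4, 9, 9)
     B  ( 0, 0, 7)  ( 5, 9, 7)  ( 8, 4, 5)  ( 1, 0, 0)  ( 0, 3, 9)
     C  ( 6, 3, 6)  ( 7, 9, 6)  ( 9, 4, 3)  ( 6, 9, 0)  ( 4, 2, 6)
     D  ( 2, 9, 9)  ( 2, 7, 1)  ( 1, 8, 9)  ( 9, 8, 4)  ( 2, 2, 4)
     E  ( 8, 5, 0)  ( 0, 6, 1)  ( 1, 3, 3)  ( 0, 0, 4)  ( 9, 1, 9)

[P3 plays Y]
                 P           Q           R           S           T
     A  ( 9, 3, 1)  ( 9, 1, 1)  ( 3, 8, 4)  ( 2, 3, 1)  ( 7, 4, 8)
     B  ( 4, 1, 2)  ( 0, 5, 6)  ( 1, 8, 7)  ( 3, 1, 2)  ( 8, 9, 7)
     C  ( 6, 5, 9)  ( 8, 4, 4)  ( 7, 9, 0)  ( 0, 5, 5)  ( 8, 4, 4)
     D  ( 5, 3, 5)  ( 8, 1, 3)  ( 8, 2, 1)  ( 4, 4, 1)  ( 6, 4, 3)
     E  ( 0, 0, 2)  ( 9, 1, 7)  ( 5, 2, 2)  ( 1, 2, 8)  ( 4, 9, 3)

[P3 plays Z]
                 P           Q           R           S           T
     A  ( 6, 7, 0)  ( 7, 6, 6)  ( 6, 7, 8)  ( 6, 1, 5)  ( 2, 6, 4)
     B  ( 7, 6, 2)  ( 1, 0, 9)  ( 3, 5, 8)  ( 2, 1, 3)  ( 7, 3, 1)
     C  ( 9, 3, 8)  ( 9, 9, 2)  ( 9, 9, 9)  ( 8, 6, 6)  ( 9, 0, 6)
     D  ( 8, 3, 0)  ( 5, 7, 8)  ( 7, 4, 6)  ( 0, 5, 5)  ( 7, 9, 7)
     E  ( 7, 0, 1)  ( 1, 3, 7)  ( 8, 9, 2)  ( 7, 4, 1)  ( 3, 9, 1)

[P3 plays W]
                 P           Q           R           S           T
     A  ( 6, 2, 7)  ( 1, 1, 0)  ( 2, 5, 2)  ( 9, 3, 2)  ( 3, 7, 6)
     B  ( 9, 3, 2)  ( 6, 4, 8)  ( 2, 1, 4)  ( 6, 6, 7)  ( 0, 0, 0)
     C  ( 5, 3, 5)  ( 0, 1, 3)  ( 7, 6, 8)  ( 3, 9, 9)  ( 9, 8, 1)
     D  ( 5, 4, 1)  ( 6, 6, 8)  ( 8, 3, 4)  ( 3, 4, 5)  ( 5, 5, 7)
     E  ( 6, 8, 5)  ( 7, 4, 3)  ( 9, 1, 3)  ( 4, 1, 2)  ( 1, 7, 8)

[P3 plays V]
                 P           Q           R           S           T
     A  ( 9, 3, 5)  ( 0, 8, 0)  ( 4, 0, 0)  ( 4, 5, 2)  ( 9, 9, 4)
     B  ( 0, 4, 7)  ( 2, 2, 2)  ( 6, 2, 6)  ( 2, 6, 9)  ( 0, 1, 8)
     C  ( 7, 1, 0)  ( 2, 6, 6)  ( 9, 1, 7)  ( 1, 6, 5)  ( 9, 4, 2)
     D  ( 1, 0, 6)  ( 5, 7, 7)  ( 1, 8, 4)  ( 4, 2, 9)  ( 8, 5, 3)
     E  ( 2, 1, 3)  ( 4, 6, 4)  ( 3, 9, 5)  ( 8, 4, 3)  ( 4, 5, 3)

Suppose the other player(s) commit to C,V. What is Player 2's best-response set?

u_2(P vs C,V) = 1
u_2(Q vs C,V) = 6
u_2(R vs C,V) = 1
u_2(S vs C,V) = 6
u_2(T vs C,V) = 4
max payoff 6 at {Q,S}

BR_2 = {Q,S}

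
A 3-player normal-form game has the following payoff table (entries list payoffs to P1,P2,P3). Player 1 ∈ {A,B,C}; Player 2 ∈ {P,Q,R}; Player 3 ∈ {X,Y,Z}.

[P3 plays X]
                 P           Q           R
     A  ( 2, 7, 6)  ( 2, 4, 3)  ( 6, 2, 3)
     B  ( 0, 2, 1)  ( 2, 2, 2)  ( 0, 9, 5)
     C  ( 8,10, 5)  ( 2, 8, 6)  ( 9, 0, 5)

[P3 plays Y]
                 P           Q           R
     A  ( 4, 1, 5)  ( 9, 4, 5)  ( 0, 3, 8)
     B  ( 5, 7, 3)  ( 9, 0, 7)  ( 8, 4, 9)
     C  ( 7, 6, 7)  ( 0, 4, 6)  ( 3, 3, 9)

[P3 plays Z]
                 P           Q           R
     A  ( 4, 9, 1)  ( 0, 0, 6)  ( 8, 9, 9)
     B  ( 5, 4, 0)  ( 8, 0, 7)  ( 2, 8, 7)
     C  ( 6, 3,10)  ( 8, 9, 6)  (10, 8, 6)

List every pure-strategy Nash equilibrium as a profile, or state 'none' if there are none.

Nash profiles: (C,Q,Z)

(A,P,X): not NE [P1→C gives 8>2]
(A,P,Y): not NE [P1→C gives 7>4; P2→Q gives 4>1; P3→X gives 6>5]
(A,P,Z): not NE [P1→C gives 6>4; P3→X gives 6>1]
(A,Q,X): not NE [P2→P gives 7>4; P3→Z gives 6>3]
(A,Q,Y): not NE [P3→Z gives 6>5]
(A,Q,Z): not NE [P1→C gives 8>0; P2→R gives 9>0]
(A,R,X): not NE [P1→C gives 9>6; P2→P gives 7>2; P3→Z gives 9>3]
(A,R,Y): not NE [P1→B gives 8>0; P2→Q gives 4>3; P3→Z gives 9>8]
(A,R,Z): not NE [P1→C gives 10>8]
(B,P,X): not NE [P1→C gives 8>0; P2→R gives 9>2; P3→Y gives 3>1]
(B,P,Y): not NE [P1→C gives 7>5]
(B,P,Z): not NE [P1→C gives 6>5; P2→R gives 8>4; P3→Y gives 3>0]
(B,Q,X): not NE [P2→R gives 9>2; P3→Z gives 7>2]
(B,Q,Y): not NE [P2→P gives 7>0]
(B,Q,Z): not NE [P2→R gives 8>0]
(B,R,X): not NE [P1→C gives 9>0; P3→Y gives 9>5]
(B,R,Y): not NE [P2→P gives 7>4]
(B,R,Z): not NE [P1→C gives 10>2; P3→Y gives 9>7]
(C,P,X): not NE [P3→Z gives 10>5]
(C,P,Y): not NE [P3→Z gives 10>7]
(C,P,Z): not NE [P2→Q gives 9>3]
(C,Q,X): not NE [P2→P gives 10>8]
(C,Q,Y): not NE [P1→B gives 9>0; P2→P gives 6>4]
(C,Q,Z): NE
(C,R,X): not NE [P2→P gives 10>0; P3→Y gives 9>5]
(C,R,Y): not NE [P1→B gives 8>3; P2→P gives 6>3]
(C,R,Z): not NE [P2→Q gives 9>8; P3→Y gives 9>6]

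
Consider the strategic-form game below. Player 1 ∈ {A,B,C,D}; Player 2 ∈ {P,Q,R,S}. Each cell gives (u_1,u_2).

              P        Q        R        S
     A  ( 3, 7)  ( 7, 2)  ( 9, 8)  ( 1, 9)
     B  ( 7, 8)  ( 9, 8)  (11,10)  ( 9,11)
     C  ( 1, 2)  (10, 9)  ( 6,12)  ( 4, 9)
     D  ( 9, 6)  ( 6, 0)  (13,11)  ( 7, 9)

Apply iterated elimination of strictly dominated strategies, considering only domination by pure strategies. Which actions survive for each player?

P1 drop A (B beats it: P:7>3 Q:9>7 R:11>9 S:9>1)
P2 drop P (R beats it: B:10>8 C:12>2 D:11>6)
P2 drop Q (R beats it: B:10>8 C:12>9 D:11>0)
P1 drop C (B beats it: R:11>6 S:9>4)
P1→{B,D} P2→{R,S}

IESDS → P1:{B,D} P2:{R,S}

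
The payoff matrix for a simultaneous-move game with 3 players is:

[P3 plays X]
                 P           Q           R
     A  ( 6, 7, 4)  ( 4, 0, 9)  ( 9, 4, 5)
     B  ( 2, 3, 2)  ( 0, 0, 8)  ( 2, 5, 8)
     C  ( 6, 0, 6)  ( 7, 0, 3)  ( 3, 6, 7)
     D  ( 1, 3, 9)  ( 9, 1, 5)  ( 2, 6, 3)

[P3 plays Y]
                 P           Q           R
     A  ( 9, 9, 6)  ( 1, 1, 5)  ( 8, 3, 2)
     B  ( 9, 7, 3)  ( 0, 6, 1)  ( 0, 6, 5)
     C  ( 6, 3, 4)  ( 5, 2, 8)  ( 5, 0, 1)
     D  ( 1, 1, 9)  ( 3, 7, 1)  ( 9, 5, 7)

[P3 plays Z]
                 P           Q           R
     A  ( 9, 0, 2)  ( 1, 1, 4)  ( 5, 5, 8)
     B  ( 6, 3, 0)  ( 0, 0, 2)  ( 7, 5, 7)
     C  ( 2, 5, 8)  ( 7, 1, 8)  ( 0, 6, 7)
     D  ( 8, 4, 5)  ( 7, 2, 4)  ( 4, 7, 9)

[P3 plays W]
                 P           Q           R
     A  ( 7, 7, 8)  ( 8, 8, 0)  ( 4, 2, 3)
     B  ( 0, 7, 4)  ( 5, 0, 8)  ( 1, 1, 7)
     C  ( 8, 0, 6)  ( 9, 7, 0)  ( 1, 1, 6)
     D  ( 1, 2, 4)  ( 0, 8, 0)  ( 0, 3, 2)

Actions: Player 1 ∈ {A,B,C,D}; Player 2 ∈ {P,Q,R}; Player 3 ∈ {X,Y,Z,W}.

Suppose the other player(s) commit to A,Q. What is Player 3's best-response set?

BR_3 = {X}

u_3(X vs A,Q) = 9
u_3(Y vs A,Q) = 5
u_3(Z vs A,Q) = 4
u_3(W vs A,Q) = 0
max payoff 9 at {X}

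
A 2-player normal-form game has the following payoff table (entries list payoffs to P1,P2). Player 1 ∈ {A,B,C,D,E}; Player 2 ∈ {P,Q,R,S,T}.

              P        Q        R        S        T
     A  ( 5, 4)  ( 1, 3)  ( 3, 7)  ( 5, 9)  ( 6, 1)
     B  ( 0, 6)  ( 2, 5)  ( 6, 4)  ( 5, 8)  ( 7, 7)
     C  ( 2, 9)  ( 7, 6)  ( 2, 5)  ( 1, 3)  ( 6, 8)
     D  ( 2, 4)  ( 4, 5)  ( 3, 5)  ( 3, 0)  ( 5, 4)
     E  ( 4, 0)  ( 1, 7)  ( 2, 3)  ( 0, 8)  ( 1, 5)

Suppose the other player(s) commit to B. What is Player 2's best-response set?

BR_2 = {S}

u_2(P vs B) = 6
u_2(Q vs B) = 5
u_2(R vs B) = 4
u_2(S vs B) = 8
u_2(T vs B) = 7
max payoff 8 at {S}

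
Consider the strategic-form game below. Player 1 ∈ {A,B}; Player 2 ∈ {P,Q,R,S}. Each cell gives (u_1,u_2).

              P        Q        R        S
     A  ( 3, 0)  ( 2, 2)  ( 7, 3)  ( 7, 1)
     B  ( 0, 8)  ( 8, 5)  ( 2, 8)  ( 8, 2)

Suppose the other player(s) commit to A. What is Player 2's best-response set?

u_2(P vs A) = 0
u_2(Q vs A) = 2
u_2(R vs A) = 3
u_2(S vs A) = 1
max payoff 3 at {R}

P2 best: {R}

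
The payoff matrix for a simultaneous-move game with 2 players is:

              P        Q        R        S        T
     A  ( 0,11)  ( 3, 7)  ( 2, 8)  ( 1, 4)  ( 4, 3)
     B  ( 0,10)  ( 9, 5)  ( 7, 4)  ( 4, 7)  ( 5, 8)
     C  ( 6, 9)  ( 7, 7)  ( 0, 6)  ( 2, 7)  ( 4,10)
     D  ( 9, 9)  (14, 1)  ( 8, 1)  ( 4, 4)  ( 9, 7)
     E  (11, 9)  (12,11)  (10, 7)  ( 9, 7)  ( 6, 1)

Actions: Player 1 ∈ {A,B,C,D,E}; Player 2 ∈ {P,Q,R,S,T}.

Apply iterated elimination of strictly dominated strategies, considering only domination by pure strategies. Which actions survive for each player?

P1 drop A (D beats it: P:9>0 Q:14>3 R:8>2 S:4>1 T:9>4)
P1 drop B (E beats it: P:11>0 Q:12>9 R:10>7 S:9>4 T:6>5)
P1 drop C (D beats it: P:9>6 Q:14>7 R:8>0 S:4>2 T:9>4)
P2 drop R (P beats it: D:9>1 E:9>7)
P2 drop S (P beats it: D:9>4 E:9>7)
P2 drop T (P beats it: D:9>7 E:9>1)
P1→{D,E} P2→{P,Q}

Remaining: P1:{D,E} P2:{P,Q}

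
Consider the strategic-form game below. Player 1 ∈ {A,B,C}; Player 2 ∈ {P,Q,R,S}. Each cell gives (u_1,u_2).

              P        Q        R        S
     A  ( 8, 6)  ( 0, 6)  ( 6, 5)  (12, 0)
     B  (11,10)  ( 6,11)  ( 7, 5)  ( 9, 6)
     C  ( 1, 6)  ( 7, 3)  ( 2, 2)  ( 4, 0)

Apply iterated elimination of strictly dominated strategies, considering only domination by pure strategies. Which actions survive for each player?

P2 drop R (P beats it: A:6>5 B:10>5 C:6>2)
P2 drop S (P beats it: A:6>0 B:10>6 C:6>0)
P1 drop A (B beats it: P:11>8 Q:6>0)
P1→{B,C} P2→{P,Q}

Survivors P1:{B,C} P2:{P,Q}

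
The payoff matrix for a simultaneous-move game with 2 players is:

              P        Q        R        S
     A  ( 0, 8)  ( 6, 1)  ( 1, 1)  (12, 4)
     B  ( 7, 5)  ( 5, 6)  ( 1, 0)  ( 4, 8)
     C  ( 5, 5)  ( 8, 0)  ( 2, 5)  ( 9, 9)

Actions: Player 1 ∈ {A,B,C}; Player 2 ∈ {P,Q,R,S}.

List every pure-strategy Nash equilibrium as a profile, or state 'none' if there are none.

(A,P): not NE [P1→B gives 7>0]
(A,Q): not NE [P1→C gives 8>6; P2→P gives 8>1]
(A,R): not NE [P1→C gives 2>1; P2→P gives 8>1]
(A,S): not NE [P2→P gives 8>4]
(B,P): not NE [P2→S gives 8>5]
(B,Q): not NE [P1→C gives 8>5; P2→S gives 8>6]
(B,R): not NE [P1→C gives 2>1; P2→S gives 8>0]
(B,S): not NE [P1→A gives 12>4]
(C,P): not NE [P1→B gives 7>5; P2→S gives 9>5]
(C,Q): not NE [P2→S gives 9>0]
(C,R): not NE [P2→S gives 9>5]
(C,S): not NE [P1→A gives 12>9]

PSNE: ∅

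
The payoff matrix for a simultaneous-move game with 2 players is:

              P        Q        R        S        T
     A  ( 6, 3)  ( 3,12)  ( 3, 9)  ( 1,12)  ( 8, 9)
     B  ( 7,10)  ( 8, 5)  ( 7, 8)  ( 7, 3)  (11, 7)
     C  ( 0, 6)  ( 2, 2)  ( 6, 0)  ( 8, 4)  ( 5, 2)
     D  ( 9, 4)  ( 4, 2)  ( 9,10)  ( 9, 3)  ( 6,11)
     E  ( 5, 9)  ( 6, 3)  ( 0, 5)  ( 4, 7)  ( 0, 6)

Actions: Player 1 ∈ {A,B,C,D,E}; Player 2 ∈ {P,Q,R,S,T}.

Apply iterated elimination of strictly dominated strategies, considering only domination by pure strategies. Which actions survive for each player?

Survivors P1:{B,D} P2:{P,R,T}

P1 drop A (B beats it: P:7>6 Q:8>3 R:7>3 S:7>1 T:11>8)
P1 drop C (D beats it: P:9>0 Q:4>2 R:9>6 S:9>8 T:6>5)
P1 drop E (B beats it: P:7>5 Q:8>6 R:7>0 S:7>4 T:11>0)
P2 drop Q (P beats it: B:10>5 D:4>2)
P2 drop S (P beats it: B:10>3 D:4>3)
P1→{B,D} P2→{P,R,T}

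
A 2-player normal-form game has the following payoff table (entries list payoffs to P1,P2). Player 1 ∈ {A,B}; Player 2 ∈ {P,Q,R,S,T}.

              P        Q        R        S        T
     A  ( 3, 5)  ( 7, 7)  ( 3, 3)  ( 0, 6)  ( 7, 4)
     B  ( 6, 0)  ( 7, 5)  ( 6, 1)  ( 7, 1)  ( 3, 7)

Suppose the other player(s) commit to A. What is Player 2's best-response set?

u_2(P vs A) = 5
u_2(Q vs A) = 7
u_2(R vs A) = 3
u_2(S vs A) = 6
u_2(T vs A) = 4
max payoff 7 at {Q}

P2 best: {Q}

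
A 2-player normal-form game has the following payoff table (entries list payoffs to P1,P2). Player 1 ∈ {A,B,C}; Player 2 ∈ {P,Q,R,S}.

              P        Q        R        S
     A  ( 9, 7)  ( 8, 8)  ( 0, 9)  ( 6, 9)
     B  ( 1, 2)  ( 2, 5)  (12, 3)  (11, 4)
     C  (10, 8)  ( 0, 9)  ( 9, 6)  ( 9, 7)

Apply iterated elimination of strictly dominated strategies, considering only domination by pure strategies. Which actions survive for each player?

P2 drop P (Q beats it: A:8>7 B:5>2 C:9>8)
P1 drop C (B beats it: Q:2>0 R:12>9 S:11>9)
P1→{A,B} P2→{Q,R,S}

Remaining: P1:{A,B} P2:{Q,R,S}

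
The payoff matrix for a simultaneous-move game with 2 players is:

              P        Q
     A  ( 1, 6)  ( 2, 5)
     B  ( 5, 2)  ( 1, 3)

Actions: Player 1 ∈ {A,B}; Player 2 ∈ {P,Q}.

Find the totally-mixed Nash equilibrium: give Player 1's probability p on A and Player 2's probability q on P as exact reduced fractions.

P1 indiff ⇒ q·1+(1-q)·2 = q·5+(1-q)·1 ⇒ q(-4) = (1-q)(-1) ⇒ q = 1/5
P2 indiff ⇒ p·6+(1-p)·2 = p·5+(1-p)·3 ⇒ p(1) = (1-p)(1) ⇒ p = 1/2

p=1/2, q=1/5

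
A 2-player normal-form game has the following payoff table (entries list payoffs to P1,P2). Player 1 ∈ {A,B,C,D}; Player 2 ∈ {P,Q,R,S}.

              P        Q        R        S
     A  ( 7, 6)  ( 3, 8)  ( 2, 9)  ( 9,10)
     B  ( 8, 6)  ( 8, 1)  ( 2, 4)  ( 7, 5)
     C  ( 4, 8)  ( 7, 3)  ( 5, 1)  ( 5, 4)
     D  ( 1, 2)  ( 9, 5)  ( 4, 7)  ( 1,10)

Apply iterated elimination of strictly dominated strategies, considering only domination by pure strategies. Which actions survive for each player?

IESDS → P1:{A,B} P2:{P,S}

P2 drop Q (S beats it: A:10>8 B:5>1 C:4>3 D:10>5)
P1 drop D (C beats it: P:4>1 R:5>4 S:5>1)
P2 drop R (S beats it: A:10>9 B:5>4 C:4>1)
P1 drop C (A beats it: P:7>4 S:9>5)
P1→{A,B} P2→{P,S}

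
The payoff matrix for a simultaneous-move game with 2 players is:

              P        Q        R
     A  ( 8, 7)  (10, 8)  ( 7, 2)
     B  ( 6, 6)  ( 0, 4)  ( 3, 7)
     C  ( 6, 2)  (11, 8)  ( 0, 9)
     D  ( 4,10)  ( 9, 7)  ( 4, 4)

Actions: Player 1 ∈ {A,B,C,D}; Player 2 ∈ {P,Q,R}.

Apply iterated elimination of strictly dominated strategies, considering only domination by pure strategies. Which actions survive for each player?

Remaining: P1:{A,C} P2:{Q,R}

P1 drop B (A beats it: P:8>6 Q:10>0 R:7>3)
P1 drop D (A beats it: P:8>4 Q:10>9 R:7>4)
P2 drop P (Q beats it: A:8>7 C:8>2)
P1→{A,C} P2→{Q,R}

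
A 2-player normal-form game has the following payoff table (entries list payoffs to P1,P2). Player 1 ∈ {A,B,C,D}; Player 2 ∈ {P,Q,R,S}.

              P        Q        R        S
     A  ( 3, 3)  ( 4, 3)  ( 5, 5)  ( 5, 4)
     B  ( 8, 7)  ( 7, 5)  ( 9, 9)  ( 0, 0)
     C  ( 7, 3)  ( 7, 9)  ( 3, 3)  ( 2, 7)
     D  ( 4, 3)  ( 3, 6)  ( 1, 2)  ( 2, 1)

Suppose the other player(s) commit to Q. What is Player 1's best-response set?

u_1(A vs Q) = 4
u_1(B vs Q) = 7
u_1(C vs Q) = 7
u_1(D vs Q) = 3
max payoff 7 at {B,C}

argmax u_1 = {B,C}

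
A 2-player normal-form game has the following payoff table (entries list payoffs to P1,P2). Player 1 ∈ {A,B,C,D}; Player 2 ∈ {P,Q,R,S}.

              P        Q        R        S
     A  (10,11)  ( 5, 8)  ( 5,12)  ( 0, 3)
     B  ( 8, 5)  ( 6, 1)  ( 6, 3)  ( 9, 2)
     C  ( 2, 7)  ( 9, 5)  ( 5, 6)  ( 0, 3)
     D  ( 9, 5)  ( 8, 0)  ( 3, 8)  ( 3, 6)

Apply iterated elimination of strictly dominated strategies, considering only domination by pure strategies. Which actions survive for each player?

Survivors P1:{A,B} P2:{P,R}

P2 drop Q (P beats it: A:11>8 B:5>1 C:7>5 D:5>0)
P1 drop C (B beats it: P:8>2 R:6>5 S:9>0)
P2 drop S (R beats it: A:12>3 B:3>2 D:8>6)
P1 drop D (A beats it: P:10>9 R:5>3)
P1→{A,B} P2→{P,R}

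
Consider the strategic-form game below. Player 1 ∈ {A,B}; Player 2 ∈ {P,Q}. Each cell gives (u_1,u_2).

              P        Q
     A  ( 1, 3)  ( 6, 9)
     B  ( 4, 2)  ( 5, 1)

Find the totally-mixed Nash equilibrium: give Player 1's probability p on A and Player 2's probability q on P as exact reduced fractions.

p=1/7, q=1/4

P1 indiff ⇒ q·1+(1-q)·6 = q·4+(1-q)·5 ⇒ q(-3) = (1-q)(-1) ⇒ q = 1/4
P2 indiff ⇒ p·3+(1-p)·2 = p·9+(1-p)·1 ⇒ p(-6) = (1-p)(-1) ⇒ p = 1/7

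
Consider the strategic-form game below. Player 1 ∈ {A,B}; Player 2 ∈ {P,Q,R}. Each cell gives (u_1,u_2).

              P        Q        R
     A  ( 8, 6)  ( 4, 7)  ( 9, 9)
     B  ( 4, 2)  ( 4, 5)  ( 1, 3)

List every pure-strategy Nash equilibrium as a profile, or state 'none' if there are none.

NE set: (A,R), (B,Q)

(A,P): not NE [P2→R gives 9>6]
(A,Q): not NE [P2→R gives 9>7]
(A,R): NE
(B,P): not NE [P1→A gives 8>4; P2→Q gives 5>2]
(B,Q): NE
(B,R): not NE [P1→A gives 9>1; P2→Q gives 5>3]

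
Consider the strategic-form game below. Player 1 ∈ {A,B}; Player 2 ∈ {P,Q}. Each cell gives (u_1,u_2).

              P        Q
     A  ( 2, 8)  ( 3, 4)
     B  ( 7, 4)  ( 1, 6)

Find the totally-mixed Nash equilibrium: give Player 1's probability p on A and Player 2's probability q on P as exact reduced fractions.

p=1/3, q=2/7

P1 indiff ⇒ q·2+(1-q)·3 = q·7+(1-q)·1 ⇒ q(-5) = (1-q)(-2) ⇒ q = 2/7
P2 indiff ⇒ p·8+(1-p)·4 = p·4+(1-p)·6 ⇒ p(4) = (1-p)(2) ⇒ p = 1/3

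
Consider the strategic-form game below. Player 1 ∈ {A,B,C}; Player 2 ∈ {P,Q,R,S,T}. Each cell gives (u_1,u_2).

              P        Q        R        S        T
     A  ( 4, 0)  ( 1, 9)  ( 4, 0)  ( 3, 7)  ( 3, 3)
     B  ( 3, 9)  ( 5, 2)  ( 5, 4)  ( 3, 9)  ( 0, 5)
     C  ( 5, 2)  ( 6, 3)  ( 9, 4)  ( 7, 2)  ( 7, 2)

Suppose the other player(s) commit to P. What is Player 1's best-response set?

BR_1 = {C}

u_1(A vs P) = 4
u_1(B vs P) = 3
u_1(C vs P) = 5
max payoff 5 at {C}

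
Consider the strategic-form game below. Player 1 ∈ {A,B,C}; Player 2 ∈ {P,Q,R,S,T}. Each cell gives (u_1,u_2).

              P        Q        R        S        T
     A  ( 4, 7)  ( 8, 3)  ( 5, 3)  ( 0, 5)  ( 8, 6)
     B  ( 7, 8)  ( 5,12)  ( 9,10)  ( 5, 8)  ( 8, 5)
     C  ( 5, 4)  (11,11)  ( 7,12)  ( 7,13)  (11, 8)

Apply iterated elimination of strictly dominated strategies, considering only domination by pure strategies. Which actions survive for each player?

P1 drop A (C beats it: P:5>4 Q:11>8 R:7>5 S:7>0 T:11>8)
P2 drop P (Q beats it: B:12>8 C:11>4)
P2 drop T (Q beats it: B:12>5 C:11>8)
P1→{B,C} P2→{Q,R,S}

IESDS → P1:{B,C} P2:{Q,R,S}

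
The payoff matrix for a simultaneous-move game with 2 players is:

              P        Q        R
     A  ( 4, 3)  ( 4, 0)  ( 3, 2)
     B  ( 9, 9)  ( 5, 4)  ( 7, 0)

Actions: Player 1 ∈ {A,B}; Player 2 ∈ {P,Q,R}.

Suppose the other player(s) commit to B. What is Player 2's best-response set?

argmax u_2 = {P}

u_2(P vs B) = 9
u_2(Q vs B) = 4
u_2(R vs B) = 0
max payoff 9 at {P}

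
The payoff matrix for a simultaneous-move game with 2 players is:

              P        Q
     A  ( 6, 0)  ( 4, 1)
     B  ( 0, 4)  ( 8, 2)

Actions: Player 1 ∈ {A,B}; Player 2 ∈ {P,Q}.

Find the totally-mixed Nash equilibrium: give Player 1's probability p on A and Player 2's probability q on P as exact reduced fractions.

P1 indiff ⇒ q·6+(1-q)·4 = q·0+(1-q)·8 ⇒ q(6) = (1-q)(4) ⇒ q = 2/5
P2 indiff ⇒ p·0+(1-p)·4 = p·1+(1-p)·2 ⇒ p(-1) = (1-p)(-2) ⇒ p = 2/3

p=2/3, q=2/5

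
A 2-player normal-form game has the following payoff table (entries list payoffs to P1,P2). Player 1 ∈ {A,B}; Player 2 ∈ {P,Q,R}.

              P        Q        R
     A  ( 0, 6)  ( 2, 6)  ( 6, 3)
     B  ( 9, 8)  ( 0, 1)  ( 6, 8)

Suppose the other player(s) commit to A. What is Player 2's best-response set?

P2 best: {P,Q}

u_2(P vs A) = 6
u_2(Q vs A) = 6
u_2(R vs A) = 3
max payoff 6 at {P,Q}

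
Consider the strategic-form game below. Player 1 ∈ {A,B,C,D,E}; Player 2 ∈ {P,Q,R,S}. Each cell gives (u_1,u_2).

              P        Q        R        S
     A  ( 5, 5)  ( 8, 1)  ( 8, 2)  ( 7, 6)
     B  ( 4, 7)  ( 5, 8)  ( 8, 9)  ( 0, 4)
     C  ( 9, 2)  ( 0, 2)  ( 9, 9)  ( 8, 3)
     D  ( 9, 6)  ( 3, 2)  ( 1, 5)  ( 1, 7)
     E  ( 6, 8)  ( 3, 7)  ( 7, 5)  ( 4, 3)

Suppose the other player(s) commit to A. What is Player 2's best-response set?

u_2(P vs A) = 5
u_2(Q vs A) = 1
u_2(R vs A) = 2
u_2(S vs A) = 6
max payoff 6 at {S}

BR_2 = {S}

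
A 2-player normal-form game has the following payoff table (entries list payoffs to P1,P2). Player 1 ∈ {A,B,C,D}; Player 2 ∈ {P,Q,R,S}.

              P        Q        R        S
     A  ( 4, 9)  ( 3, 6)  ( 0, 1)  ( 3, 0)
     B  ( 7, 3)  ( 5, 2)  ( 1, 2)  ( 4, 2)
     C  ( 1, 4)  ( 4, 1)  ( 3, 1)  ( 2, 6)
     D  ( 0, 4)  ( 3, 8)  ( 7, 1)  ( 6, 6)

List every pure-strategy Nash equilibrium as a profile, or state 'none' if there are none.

NE set: (B,P)

(A,P): not NE [P1→B gives 7>4]
(A,Q): not NE [P1→B gives 5>3; P2→P gives 9>6]
(A,R): not NE [P1→D gives 7>0; P2→P gives 9>1]
(A,S): not NE [P1→D gives 6>3; P2→P gives 9>0]
(B,P): NE
(B,Q): not NE [P2→P gives 3>2]
(B,R): not NE [P1→D gives 7>1; P2→P gives 3>2]
(B,S): not NE [P1→D gives 6>4; P2→P gives 3>2]
(C,P): not NE [P1→B gives 7>1; P2→S gives 6>4]
(C,Q): not NE [P1→B gives 5>4; P2→S gives 6>1]
(C,R): not NE [P1→D gives 7>3; P2→S gives 6>1]
(C,S): not NE [P1→D gives 6>2]
(D,P): not NE [P1→B gives 7>0; P2→Q gives 8>4]
(D,Q): not NE [P1→B gives 5>3]
(D,R): not NE [P2→Q gives 8>1]
(D,S): not NE [P2→Q gives 8>6]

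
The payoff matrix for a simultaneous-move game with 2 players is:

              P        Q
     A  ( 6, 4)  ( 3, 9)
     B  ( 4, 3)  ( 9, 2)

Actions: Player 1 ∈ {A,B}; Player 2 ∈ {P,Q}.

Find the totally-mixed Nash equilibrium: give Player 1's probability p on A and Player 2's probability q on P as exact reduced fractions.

(p,q) = (1/6, 3/4)

P1 indiff ⇒ q·6+(1-q)·3 = q·4+(1-q)·9 ⇒ q(2) = (1-q)(6) ⇒ q = 3/4
P2 indiff ⇒ p·4+(1-p)·3 = p·9+(1-p)·2 ⇒ p(-5) = (1-p)(-1) ⇒ p = 1/6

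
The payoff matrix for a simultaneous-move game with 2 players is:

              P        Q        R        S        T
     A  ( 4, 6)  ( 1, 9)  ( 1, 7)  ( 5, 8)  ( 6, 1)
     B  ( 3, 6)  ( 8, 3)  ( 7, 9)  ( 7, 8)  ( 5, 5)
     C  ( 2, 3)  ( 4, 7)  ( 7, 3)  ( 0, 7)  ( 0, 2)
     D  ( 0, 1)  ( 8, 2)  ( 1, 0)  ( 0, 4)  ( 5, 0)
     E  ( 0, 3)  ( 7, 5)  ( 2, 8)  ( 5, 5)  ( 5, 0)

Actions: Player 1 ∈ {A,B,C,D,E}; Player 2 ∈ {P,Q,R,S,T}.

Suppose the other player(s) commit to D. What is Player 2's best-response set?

BR_2 = {S}

u_2(P vs D) = 1
u_2(Q vs D) = 2
u_2(R vs D) = 0
u_2(S vs D) = 4
u_2(T vs D) = 0
max payoff 4 at {S}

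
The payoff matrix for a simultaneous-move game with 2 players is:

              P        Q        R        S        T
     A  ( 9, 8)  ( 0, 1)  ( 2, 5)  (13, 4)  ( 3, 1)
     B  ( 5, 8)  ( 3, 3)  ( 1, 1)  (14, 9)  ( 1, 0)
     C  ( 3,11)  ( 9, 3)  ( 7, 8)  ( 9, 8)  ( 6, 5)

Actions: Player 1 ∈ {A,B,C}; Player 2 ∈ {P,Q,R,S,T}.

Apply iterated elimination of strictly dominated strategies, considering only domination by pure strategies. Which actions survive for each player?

P2 drop Q (P beats it: A:8>1 B:8>3 C:11>3)
P2 drop R (P beats it: A:8>5 B:8>1 C:11>8)
P2 drop T (P beats it: A:8>1 B:8>0 C:11>5)
P1 drop C (A beats it: P:9>3 S:13>9)
P1→{A,B} P2→{P,S}

Remaining: P1:{A,B} P2:{P,S}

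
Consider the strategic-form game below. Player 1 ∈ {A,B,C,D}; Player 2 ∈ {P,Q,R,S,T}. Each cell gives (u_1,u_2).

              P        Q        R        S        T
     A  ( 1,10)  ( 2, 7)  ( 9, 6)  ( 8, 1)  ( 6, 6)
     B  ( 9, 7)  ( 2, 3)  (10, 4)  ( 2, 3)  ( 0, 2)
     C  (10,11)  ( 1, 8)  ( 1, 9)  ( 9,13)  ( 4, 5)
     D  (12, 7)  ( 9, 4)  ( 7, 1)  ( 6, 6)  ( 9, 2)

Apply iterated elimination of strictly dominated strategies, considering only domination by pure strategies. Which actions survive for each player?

Survivors P1:{C,D} P2:{P,S}

P2 drop Q (P beats it: A:10>7 B:7>3 C:11>8 D:7>4)
P2 drop R (P beats it: A:10>6 B:7>4 C:11>9 D:7>1)
P1 drop B (C beats it: P:10>9 S:9>2 T:4>0)
P2 drop T (P beats it: A:10>6 C:11>5 D:7>2)
P1 drop A (C beats it: P:10>1 S:9>8)
P1→{C,D} P2→{P,S}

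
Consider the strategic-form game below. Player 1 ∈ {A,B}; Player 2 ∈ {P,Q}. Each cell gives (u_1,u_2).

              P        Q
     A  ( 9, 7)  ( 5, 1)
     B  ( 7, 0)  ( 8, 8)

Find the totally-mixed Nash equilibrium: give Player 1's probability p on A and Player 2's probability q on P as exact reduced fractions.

P1 indiff ⇒ q·9+(1-q)·5 = q·7+(1-q)·8 ⇒ q(2) = (1-q)(3) ⇒ q = 3/5
P2 indiff ⇒ p·7+(1-p)·0 = p·1+(1-p)·8 ⇒ p(6) = (1-p)(8) ⇒ p = 4/7

(p,q) = (4/7, 3/5)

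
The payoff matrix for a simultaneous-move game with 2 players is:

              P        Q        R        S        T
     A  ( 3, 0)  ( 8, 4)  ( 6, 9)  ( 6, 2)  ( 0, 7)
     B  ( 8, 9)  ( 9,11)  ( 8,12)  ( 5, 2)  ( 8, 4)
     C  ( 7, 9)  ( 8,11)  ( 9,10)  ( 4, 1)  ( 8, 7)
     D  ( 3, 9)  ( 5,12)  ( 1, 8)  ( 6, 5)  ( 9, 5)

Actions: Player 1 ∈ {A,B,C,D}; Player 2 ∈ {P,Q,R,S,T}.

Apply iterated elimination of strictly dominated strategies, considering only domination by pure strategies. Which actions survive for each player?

Remaining: P1:{B,C} P2:{Q,R}

P2 drop P (Q beats it: A:4>0 B:11>9 C:11>9 D:12>9)
P2 drop S (Q beats it: A:4>2 B:11>2 C:11>1 D:12>5)
P1 drop A (B beats it: Q:9>8 R:8>6 T:8>0)
P2 drop T (Q beats it: B:11>4 C:11>7 D:12>5)
P1 drop D (B beats it: Q:9>5 R:8>1)
P1→{B,C} P2→{Q,R}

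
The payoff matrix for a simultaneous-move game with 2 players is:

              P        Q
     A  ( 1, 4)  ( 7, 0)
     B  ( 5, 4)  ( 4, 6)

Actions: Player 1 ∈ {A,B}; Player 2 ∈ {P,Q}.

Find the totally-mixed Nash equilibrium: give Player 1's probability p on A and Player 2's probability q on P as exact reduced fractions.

P1 mixes 1/3 on A; P2 mixes 3/7 on P

P1 indiff ⇒ q·1+(1-q)·7 = q·5+(1-q)·4 ⇒ q(-4) = (1-q)(-3) ⇒ q = 3/7
P2 indiff ⇒ p·4+(1-p)·4 = p·0+(1-p)·6 ⇒ p(4) = (1-p)(2) ⇒ p = 1/3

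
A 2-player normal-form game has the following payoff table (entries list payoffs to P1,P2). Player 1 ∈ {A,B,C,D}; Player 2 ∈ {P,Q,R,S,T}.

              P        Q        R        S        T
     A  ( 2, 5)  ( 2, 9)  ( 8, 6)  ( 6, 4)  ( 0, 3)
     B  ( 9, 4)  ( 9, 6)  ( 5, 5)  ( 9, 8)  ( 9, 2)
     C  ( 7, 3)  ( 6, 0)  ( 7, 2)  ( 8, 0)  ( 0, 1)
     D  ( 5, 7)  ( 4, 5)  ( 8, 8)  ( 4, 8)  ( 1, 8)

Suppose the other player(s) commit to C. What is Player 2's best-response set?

u_2(P vs C) = 3
u_2(Q vs C) = 0
u_2(R vs C) = 2
u_2(S vs C) = 0
u_2(T vs C) = 1
max payoff 3 at {P}

P2 best: {P}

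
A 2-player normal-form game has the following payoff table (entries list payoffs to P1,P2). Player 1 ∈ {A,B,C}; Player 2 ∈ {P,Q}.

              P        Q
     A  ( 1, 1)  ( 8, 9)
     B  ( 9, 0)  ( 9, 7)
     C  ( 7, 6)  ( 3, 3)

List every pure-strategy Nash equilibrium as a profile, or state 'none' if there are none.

(A,P): not NE [P1→B gives 9>1; P2→Q gives 9>1]
(A,Q): not NE [P1→B gives 9>8]
(B,P): not NE [P2→Q gives 7>0]
(B,Q): NE
(C,P): not NE [P1→B gives 9>7]
(C,Q): not NE [P1→B gives 9>3; P2→P gives 6>3]

PSNE = {(B,Q)}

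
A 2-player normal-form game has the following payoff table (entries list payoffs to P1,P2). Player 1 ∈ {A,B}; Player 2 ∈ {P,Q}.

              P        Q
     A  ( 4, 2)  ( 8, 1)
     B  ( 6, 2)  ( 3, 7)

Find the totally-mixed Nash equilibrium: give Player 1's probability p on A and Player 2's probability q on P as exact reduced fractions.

P1 mixes 5/6 on A; P2 mixes 5/7 on P

P1 indiff ⇒ q·4+(1-q)·8 = q·6+(1-q)·3 ⇒ q(-2) = (1-q)(-5) ⇒ q = 5/7
P2 indiff ⇒ p·2+(1-p)·2 = p·1+(1-p)·7 ⇒ p(1) = (1-p)(5) ⇒ p = 5/6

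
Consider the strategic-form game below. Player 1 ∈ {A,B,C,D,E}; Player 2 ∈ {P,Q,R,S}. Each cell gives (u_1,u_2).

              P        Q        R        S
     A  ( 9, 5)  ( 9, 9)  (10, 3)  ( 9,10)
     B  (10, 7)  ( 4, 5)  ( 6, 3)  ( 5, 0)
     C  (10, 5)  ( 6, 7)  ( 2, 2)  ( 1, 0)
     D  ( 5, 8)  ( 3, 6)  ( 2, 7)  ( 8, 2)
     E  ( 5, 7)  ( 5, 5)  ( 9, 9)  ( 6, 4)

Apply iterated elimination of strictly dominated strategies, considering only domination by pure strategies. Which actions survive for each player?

P1 drop D (A beats it: P:9>5 Q:9>3 R:10>2 S:9>8)
P1 drop E (A beats it: P:9>5 Q:9>5 R:10>9 S:9>6)
P2 drop R (P beats it: A:5>3 B:7>3 C:5>2)
P1→{A,B,C} P2→{P,Q,S}

Remaining: P1:{A,B,C} P2:{P,Q,S}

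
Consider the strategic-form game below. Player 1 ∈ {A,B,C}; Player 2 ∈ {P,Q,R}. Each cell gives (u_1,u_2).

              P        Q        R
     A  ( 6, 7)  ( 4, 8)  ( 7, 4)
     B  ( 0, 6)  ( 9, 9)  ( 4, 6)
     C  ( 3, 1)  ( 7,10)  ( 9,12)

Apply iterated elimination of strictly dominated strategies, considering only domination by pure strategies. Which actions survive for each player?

P2 drop P (Q beats it: A:8>7 B:9>6 C:10>1)
P1 drop A (C beats it: Q:7>4 R:9>7)
P1→{B,C} P2→{Q,R}

Survivors P1:{B,C} P2:{Q,R}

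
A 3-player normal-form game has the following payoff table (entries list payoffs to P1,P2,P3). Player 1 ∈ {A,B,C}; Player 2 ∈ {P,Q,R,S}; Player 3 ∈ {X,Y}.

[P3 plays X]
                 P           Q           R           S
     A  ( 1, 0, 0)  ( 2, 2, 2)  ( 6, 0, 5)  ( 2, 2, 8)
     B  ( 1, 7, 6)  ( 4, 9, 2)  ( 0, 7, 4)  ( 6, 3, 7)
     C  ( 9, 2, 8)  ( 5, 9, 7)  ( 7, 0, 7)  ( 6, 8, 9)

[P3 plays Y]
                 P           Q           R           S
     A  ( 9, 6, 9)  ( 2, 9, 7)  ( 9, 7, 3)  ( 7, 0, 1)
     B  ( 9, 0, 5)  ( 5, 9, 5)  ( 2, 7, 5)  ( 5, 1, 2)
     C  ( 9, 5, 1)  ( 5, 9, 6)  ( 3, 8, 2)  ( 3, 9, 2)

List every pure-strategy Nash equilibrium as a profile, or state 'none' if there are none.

(A,P,X): not NE [P1→C gives 9>1; P2→S gives 2>0; P3→Y gives 9>0]
(A,P,Y): not NE [P2→Q gives 9>6]
(A,Q,X): not NE [P1→C gives 5>2; P3→Y gives 7>2]
(A,Q,Y): not NE [P1→C gives 5>2]
(A,R,X): not NE [P1→C gives 7>6; P2→S gives 2>0]
(A,R,Y): not NE [P2→Q gives 9>7; P3→X gives 5>3]
(A,S,X): not NE [P1→C gives 6>2]
(A,S,Y): not NE [P2→Q gives 9>0; P3→X gives 8>1]
(B,P,X): not NE [P1→C gives 9>1; P2→Q gives 9>7]
(B,P,Y): not NE [P2→Q gives 9>0; P3→X gives 6>5]
(B,Q,X): not NE [P1→C gives 5>4; P3→Y gives 5>2]
(B,Q,Y): NE
(B,R,X): not NE [P1→C gives 7>0; P2→Q gives 9>7; P3→Y gives 5>4]
(B,R,Y): not NE [P1→A gives 9>2; P2→Q gives 9>7]
(B,S,X): not NE [P2→Q gives 9>3]
(B,S,Y): not NE [P1→A gives 7>5; P2→Q gives 9>1; P3→X gives 7>2]
(C,P,X): not NE [P2→Q gives 9>2]
(C,P,Y): not NE [P2→S gives 9>5; P3→X gives 8>1]
(C,Q,X): NE
(C,Q,Y): not NE [P3→X gives 7>6]
(C,R,X): not NE [P2→Q gives 9>0]
(C,R,Y): not NE [P1→A gives 9>3; P2→S gives 9>8; P3→X gives 7>2]
(C,S,X): not NE [P2→Q gives 9>8]
(C,S,Y): not NE [P1→A gives 7>3; P3→X gives 9>2]

PSNE = {(B,Q,Y), (C,Q,X)}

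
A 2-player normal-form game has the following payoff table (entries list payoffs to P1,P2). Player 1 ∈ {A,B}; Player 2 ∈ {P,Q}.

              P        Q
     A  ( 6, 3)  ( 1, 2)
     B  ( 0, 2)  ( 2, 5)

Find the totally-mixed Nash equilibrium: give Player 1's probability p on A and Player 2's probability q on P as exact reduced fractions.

P1 indiff ⇒ q·6+(1-q)·1 = q·0+(1-q)·2 ⇒ q(6) = (1-q)(1) ⇒ q = 1/7
P2 indiff ⇒ p·3+(1-p)·2 = p·2+(1-p)·5 ⇒ p(1) = (1-p)(3) ⇒ p = 3/4

P1 mixes 3/4 on A; P2 mixes 1/7 on P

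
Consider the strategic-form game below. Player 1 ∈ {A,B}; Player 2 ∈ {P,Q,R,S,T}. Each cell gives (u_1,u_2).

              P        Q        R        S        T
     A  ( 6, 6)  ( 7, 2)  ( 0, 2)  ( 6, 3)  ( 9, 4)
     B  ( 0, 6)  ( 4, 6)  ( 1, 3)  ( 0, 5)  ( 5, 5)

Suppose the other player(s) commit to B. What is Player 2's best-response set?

u_2(P vs B) = 6
u_2(Q vs B) = 6
u_2(R vs B) = 3
u_2(S vs B) = 5
u_2(T vs B) = 5
max payoff 6 at {P,Q}

P2 best: {P,Q}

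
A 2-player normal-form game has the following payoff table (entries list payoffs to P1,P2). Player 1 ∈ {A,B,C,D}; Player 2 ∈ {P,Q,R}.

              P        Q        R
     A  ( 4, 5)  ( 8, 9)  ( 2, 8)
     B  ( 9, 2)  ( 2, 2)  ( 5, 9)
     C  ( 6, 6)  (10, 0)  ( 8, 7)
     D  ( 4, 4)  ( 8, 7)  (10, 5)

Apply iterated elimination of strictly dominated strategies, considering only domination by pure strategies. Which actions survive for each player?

P1 drop A (C beats it: P:6>4 Q:10>8 R:8>2)
P2 drop P (R beats it: B:9>2 C:7>6 D:5>4)
P1 drop B (C beats it: Q:10>2 R:8>5)
P1→{C,D} P2→{Q,R}

IESDS → P1:{C,D} P2:{Q,R}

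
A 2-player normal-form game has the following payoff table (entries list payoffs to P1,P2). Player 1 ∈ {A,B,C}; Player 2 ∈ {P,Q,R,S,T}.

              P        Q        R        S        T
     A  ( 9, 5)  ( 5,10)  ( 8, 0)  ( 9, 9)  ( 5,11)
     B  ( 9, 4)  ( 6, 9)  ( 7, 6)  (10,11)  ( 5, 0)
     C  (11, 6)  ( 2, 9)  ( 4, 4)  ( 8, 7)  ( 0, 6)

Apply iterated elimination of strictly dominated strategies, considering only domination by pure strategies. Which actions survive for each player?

P2 drop P (Q beats it: A:10>5 B:9>4 C:9>6)
P1 drop C (A beats it: Q:5>2 R:8>4 S:9>8 T:5>0)
P2 drop R (Q beats it: A:10>0 B:9>6)
P1→{A,B} P2→{Q,S,T}

Remaining: P1:{A,B} P2:{Q,S,T}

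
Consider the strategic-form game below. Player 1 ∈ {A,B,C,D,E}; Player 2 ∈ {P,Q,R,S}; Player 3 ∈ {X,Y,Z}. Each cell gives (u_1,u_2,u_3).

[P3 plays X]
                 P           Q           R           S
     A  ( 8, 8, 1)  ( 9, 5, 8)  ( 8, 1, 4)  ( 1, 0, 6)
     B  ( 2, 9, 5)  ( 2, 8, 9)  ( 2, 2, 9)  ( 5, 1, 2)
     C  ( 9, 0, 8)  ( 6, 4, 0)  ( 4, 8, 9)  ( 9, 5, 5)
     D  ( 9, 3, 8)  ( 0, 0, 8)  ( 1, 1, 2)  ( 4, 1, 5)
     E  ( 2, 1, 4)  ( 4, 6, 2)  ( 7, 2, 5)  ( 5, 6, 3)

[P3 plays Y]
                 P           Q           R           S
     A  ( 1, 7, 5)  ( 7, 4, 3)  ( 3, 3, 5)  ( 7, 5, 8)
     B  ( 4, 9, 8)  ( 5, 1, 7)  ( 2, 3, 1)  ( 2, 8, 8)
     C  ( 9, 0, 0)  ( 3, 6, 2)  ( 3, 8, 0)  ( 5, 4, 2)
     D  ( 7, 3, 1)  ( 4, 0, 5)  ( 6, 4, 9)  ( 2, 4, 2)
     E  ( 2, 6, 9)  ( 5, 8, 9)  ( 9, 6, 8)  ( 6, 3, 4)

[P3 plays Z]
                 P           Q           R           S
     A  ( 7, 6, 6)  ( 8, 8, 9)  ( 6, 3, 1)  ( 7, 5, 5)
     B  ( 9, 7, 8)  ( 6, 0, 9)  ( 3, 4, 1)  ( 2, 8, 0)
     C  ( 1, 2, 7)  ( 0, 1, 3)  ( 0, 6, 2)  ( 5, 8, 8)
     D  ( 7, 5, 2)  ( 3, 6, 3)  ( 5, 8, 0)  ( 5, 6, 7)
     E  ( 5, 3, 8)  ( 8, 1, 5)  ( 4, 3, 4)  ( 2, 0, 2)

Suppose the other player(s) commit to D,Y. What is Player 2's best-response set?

u_2(P vs D,Y) = 3
u_2(Q vs D,Y) = 0
u_2(R vs D,Y) = 4
u_2(S vs D,Y) = 4
max payoff 4 at {R,S}

argmax u_2 = {R,S}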